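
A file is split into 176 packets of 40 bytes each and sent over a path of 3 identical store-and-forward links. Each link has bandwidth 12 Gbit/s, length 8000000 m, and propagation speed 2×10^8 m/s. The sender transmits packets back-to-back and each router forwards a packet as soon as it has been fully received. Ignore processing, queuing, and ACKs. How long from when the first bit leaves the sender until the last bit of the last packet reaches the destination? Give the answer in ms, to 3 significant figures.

Per-hop transmission t_tx = L/R = 320/12000000000 = 2.66667e-05 ms.
Per-hop propagation t_prop = 8000000/200000000 = 40 ms.
Pipeline fill: first packet needs 3·t_tx to clear all hops; remaining 175 packets each add one t_tx.
Total = (3+176-1)·t_tx + 3·t_prop = 178·2.66667e-05 + 3·40 = 120 ms.

120 ms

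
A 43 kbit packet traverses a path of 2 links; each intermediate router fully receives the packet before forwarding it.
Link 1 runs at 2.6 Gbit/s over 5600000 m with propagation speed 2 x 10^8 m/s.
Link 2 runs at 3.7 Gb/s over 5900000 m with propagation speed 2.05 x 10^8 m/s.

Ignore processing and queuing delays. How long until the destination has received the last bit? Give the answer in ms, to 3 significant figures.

L = 43000 bits.
Transmission delays (L/R per hop): 0.0165385, 0.0116216 ms; sum = 0.0281601 ms.
Propagation delays (d/s per hop): 28, 28.7805 ms; sum = 56.7805 ms.
End-to-end = 56.8 ms.

56.8 ms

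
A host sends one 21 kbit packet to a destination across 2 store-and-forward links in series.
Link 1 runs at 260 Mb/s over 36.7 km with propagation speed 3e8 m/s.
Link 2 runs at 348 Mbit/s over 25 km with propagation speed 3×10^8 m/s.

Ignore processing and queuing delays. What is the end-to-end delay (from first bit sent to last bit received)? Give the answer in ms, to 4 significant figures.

L = 21000 bits.
Transmission delays (L/R per hop): 0.0807692, 0.0603448 ms; sum = 0.141114 ms.
Propagation delays (d/s per hop): 0.122333, 0.0833333 ms; sum = 0.205667 ms.
End-to-end = 0.3468 ms.

0.3468 ms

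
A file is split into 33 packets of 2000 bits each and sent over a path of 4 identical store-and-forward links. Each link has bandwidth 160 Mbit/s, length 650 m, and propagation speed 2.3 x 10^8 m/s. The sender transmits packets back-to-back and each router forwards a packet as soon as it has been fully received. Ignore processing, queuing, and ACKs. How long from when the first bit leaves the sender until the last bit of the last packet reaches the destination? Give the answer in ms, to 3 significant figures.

Per-hop transmission t_tx = L/R = 2000/160000000 = 0.0125 ms.
Per-hop propagation t_prop = 650/2.3e+08 = 0.00282609 ms.
Pipeline fill: first packet needs 4·t_tx to clear all hops; remaining 32 packets each add one t_tx.
Total = (4+33-1)·t_tx + 4·t_prop = 36·0.0125 + 4·0.00282609 = 0.461 ms.

0.461 ms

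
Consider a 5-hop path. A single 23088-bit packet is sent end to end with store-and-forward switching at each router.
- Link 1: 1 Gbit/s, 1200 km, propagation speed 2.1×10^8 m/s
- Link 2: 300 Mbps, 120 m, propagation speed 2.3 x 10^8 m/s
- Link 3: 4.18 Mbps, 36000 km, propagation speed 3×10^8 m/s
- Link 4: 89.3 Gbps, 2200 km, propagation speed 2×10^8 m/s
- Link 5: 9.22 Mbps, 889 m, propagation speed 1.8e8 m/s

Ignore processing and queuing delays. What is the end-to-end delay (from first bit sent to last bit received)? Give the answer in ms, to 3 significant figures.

Transmission delays (L/R per hop): 0.023088, 0.07696, 5.52344, 0.000258544, 2.50412 ms; sum = 8.12787 ms.
Propagation delays (d/s per hop): 5.71429, 0.000521739, 120, 11, 0.00493889 ms; sum = 136.72 ms.
End-to-end = 145 ms.

145 ms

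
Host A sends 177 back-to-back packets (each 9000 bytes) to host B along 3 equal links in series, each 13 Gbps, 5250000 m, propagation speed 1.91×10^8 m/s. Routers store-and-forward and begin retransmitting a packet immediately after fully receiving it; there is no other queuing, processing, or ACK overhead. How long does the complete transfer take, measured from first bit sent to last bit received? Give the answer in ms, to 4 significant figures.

83.45 ms

Per-hop transmission t_tx = L/R = 72000/13000000000 = 0.00553846 ms.
Per-hop propagation t_prop = 5250000/191000000 = 27.4869 ms.
Pipeline fill: first packet needs 3·t_tx to clear all hops; remaining 176 packets each add one t_tx.
Total = (3+177-1)·t_tx + 3·t_prop = 179·0.00553846 + 3·27.4869 = 83.45 ms.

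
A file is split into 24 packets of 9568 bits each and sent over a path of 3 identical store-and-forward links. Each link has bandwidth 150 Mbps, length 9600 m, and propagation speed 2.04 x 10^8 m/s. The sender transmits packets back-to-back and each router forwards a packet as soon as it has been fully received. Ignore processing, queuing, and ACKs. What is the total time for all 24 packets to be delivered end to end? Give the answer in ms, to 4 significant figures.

1.800 ms

Per-hop transmission t_tx = L/R = 9568/150000000 = 0.0637867 ms.
Per-hop propagation t_prop = 9600/204000000 = 0.0470588 ms.
Pipeline fill: first packet needs 3·t_tx to clear all hops; remaining 23 packets each add one t_tx.
Total = (3+24-1)·t_tx + 3·t_prop = 26·0.0637867 + 3·0.0470588 = 1.800 ms.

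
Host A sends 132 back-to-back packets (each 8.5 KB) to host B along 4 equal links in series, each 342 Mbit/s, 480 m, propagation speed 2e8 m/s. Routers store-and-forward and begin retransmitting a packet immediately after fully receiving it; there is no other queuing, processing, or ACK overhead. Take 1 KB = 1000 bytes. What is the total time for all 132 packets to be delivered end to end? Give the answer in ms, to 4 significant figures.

26.85 ms

Per-hop transmission t_tx = L/R = 68000/342000000 = 0.19883 ms.
Per-hop propagation t_prop = 480/200000000 = 0.0024 ms.
Pipeline fill: first packet needs 4·t_tx to clear all hops; remaining 131 packets each add one t_tx.
Total = (4+132-1)·t_tx + 4·t_prop = 135·0.19883 + 4·0.0024 = 26.85 ms.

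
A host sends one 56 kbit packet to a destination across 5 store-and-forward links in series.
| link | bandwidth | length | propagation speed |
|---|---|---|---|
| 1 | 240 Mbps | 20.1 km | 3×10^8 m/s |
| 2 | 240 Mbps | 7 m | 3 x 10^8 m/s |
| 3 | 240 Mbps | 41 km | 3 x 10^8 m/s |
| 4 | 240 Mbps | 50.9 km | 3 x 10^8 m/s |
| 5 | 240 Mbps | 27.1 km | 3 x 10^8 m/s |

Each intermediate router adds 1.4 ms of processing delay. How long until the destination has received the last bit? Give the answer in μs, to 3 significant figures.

L = 56000 bits.
Transmission delay per hop = L/R = 56000/240000000 = 233.333 μs; 5 hops → 1166.67 μs.
Propagation delays (d/s per hop): 67, 0.0233333, 136.667, 169.667, 90.3333 μs; sum = 463.69 μs.
Processing at 4 router(s): 4 × 1.4 ms = 5600 μs.
End-to-end = 7230 μs.

7230 μs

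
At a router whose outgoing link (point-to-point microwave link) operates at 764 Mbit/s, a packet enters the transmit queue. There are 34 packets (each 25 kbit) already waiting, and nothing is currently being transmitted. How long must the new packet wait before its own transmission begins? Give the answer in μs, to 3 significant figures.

1110 μs

Each queued packet: L/R = 25000/764000000 = 32.7225 μs.
34 queued → 1112.57 μs.
Queuing delay = 1110 μs.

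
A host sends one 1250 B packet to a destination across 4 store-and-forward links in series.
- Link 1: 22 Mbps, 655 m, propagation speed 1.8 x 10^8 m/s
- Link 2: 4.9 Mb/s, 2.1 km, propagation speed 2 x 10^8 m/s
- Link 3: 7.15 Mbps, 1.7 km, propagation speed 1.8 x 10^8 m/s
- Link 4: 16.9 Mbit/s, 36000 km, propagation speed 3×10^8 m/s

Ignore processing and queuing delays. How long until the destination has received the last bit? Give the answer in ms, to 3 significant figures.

L = 1250 × 8 = 10000 bits.
Transmission delays (L/R per hop): 0.454545, 2.04082, 1.3986, 0.591716 ms; sum = 4.48568 ms.
Propagation delays (d/s per hop): 0.00363889, 0.0105, 0.00944444, 120 ms; sum = 120.024 ms.
End-to-end = 125 ms.

125 ms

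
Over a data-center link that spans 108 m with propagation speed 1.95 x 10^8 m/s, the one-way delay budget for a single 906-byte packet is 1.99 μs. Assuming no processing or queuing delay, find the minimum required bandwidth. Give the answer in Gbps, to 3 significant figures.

L = 7248 bits.
Propagation delay = 108 / 195000000 = 0.553846 μs.
Transmission budget = 1.99 − 0.553846 = 1.43615 μs.
R ≥ L / t_tx = 7248 bits / 1.43615e-06 s = 5.05 Gbps.

5.05 Gbps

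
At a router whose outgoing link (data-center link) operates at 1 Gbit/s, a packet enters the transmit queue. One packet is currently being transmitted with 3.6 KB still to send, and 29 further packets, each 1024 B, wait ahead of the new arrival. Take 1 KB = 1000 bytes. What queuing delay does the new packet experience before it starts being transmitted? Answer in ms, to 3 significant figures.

0.266 ms

Each queued packet: L/R = 8192/1000000000 = 0.008192 ms.
29 queued → 0.237568 ms.
Plus remaining 28800 bits of current packet: 0.0288 ms.
Queuing delay = 0.266 ms.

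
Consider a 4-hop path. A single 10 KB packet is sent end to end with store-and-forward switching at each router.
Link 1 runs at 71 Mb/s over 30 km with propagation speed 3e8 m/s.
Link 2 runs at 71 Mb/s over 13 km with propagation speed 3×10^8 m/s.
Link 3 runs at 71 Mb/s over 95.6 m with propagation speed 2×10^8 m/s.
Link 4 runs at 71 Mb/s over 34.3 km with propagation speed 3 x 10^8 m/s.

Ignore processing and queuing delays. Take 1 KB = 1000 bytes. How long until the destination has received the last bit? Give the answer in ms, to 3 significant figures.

4.77 ms

L = 80000 bits.
Transmission delay per hop = L/R = 80000/71000000 = 1.12676 ms; 4 hops → 4.50704 ms.
Propagation delays (d/s per hop): 0.1, 0.0433333, 0.000478, 0.114333 ms; sum = 0.258145 ms.
End-to-end = 4.77 ms.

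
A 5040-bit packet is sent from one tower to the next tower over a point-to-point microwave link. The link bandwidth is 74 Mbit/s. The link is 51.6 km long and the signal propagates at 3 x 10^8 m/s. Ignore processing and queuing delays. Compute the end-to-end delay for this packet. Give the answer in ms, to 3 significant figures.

0.240 ms

Transmission delay = L/R = 5040 / 74000000 = 0.0681081 ms.
Propagation delay = d/s = 51600 m / 300000000 m/s = 0.172 ms.
Total = 0.240 ms.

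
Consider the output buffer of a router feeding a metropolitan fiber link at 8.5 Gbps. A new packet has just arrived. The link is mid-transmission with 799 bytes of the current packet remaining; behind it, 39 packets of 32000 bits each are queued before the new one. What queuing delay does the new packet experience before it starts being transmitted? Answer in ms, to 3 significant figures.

0.148 ms

Each queued packet: L/R = 32000/8500000000 = 0.00376471 ms.
39 queued → 0.146824 ms.
Plus remaining 6392 bits of current packet: 0.000752 ms.
Queuing delay = 0.148 ms.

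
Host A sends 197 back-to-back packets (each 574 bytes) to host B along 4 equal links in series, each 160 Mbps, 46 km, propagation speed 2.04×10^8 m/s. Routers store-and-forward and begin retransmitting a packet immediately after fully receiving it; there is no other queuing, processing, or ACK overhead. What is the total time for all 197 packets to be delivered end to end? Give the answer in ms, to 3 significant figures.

6.64 ms

Per-hop transmission t_tx = L/R = 4592/160000000 = 0.0287 ms.
Per-hop propagation t_prop = 46000/204000000 = 0.22549 ms.
Pipeline fill: first packet needs 4·t_tx to clear all hops; remaining 196 packets each add one t_tx.
Total = (4+197-1)·t_tx + 4·t_prop = 200·0.0287 + 4·0.22549 = 6.64 ms.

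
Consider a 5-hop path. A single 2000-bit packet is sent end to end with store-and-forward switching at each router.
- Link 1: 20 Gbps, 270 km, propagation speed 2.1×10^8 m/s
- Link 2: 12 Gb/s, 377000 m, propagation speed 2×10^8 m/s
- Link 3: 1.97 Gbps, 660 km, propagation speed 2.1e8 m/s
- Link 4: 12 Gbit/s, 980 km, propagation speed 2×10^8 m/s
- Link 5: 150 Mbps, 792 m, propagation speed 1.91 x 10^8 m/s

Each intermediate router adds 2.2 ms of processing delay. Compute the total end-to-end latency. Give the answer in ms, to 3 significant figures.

Transmission delays (L/R per hop): 0.0001, 0.000166667, 0.00101523, 0.000166667, 0.0133333 ms; sum = 0.0147819 ms.
Propagation delays (d/s per hop): 1.28571, 1.885, 3.14286, 4.9, 0.0041466 ms; sum = 11.2177 ms.
Processing at 4 router(s): 4 × 2.2 ms = 8.8 ms.
End-to-end = 20.0 ms.

20.0 ms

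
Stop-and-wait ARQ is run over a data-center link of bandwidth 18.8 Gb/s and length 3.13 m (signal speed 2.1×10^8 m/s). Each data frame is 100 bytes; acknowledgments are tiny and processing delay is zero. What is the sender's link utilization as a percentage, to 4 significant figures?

t_tx = L/R = 800/18800000000 = 4.25532e-08 s.
t_prop = 3.13/210000000 = 1.49048e-08 s; RTT = 2.98095e-08 s.
Cycle = t_tx + RTT = 7.23627e-08 s.
Utilization = t_tx / cycle = 4.25532e-08/7.23627e-08 = 58.81 %.

58.81 %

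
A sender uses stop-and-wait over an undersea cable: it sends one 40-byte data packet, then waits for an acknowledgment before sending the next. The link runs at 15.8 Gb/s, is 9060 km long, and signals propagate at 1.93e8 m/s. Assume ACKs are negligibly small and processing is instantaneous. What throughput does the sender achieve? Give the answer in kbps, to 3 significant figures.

3.41 kbps

t_tx = L/R = 320/15800000000 = 2.02532e-08 s.
t_prop = 9060000/193000000 = 0.046943 s; RTT = 0.093886 s.
Cycle = t_tx + RTT = 0.093886 s.
Throughput = L / cycle = 320 / 0.093886 = 3.41 kbps.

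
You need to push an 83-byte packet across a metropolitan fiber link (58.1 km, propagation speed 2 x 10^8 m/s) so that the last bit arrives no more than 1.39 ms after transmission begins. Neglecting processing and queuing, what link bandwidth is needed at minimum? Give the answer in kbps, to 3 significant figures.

L = 664 bits.
Propagation delay = 58100 / 200000000 = 0.2905 ms.
Transmission budget = 1.39 − 0.2905 = 1.0995 ms.
R ≥ L / t_tx = 664 bits / 0.0010995 s = 604 kbps.

604 kbps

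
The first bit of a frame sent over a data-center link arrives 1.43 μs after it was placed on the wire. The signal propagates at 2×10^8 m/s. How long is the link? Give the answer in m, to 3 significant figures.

286 m

d = s × t_prop = 200000000 × 1.43e-06 = 286 m.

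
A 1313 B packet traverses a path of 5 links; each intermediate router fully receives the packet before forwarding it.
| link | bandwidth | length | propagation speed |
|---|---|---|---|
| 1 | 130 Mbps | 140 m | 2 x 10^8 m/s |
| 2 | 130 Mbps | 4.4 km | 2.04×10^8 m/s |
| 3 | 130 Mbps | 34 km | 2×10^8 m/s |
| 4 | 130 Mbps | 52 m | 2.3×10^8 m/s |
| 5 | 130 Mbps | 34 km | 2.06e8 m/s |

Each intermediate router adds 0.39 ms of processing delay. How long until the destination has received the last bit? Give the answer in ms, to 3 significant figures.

2.32 ms

L = 1313 × 8 = 10504 bits.
Transmission delay per hop = L/R = 10504/130000000 = 0.0808 ms; 5 hops → 0.404 ms.
Propagation delays (d/s per hop): 0.0007, 0.0215686, 0.17, 0.000226087, 0.165049 ms; sum = 0.357543 ms.
Processing at 4 router(s): 4 × 0.39 ms = 1.56 ms.
End-to-end = 2.32 ms.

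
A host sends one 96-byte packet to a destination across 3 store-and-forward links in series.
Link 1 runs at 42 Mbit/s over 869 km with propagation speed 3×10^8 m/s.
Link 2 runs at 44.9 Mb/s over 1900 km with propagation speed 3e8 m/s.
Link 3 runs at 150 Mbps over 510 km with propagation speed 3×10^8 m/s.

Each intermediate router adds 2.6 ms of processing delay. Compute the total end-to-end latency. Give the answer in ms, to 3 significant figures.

16.2 ms

L = 96 × 8 = 768 bits.
Transmission delays (L/R per hop): 0.0182857, 0.0171047, 0.00512 ms; sum = 0.0405104 ms.
Propagation delays (d/s per hop): 2.89667, 6.33333, 1.7 ms; sum = 10.93 ms.
Processing at 2 router(s): 2 × 2.6 ms = 5.2 ms.
End-to-end = 16.2 ms.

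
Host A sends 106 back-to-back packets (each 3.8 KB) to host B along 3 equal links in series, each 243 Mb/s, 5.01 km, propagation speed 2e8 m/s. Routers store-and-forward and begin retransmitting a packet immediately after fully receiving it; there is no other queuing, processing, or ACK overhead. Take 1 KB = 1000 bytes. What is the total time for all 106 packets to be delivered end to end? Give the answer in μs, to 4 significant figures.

Per-hop transmission t_tx = L/R = 30400/243000000 = 125.103 μs.
Per-hop propagation t_prop = 5010/200000000 = 25.05 μs.
Pipeline fill: first packet needs 3·t_tx to clear all hops; remaining 105 packets each add one t_tx.
Total = (3+106-1)·t_tx + 3·t_prop = 108·125.103 + 3·25.05 = 13590 μs.

13590 μs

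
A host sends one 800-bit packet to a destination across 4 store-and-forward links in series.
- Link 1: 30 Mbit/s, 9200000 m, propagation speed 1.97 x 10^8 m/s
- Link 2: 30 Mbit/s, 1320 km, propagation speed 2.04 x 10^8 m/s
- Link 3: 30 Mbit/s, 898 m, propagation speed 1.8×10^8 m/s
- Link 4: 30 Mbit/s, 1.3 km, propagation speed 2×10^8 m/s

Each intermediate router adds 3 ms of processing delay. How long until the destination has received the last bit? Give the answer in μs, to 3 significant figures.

62300 μs

Transmission delay per hop = L/R = 800/30000000 = 26.6667 μs; 4 hops → 106.667 μs.
Propagation delays (d/s per hop): 46700.5, 6470.59, 4.98889, 6.5 μs; sum = 53182.6 μs.
Processing at 3 router(s): 3 × 3 ms = 9000 μs.
End-to-end = 62300 μs.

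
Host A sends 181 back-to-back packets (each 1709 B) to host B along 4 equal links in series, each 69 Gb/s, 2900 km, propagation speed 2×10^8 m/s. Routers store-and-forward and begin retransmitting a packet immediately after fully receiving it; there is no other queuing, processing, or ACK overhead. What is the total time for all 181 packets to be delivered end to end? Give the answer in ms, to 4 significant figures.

58.04 ms

Per-hop transmission t_tx = L/R = 13672/69000000000 = 0.000198145 ms.
Per-hop propagation t_prop = 2900000/200000000 = 14.5 ms.
Pipeline fill: first packet needs 4·t_tx to clear all hops; remaining 180 packets each add one t_tx.
Total = (4+181-1)·t_tx + 4·t_prop = 184·0.000198145 + 4·14.5 = 58.04 ms.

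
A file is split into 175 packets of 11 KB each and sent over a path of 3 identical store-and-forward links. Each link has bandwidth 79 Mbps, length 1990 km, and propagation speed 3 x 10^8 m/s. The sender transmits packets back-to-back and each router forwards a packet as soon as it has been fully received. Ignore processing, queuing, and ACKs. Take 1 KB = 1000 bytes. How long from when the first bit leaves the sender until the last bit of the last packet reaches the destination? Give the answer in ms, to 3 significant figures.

Per-hop transmission t_tx = L/R = 88000/79000000 = 1.11392 ms.
Per-hop propagation t_prop = 1990000/300000000 = 6.63333 ms.
Pipeline fill: first packet needs 3·t_tx to clear all hops; remaining 174 packets each add one t_tx.
Total = (3+175-1)·t_tx + 3·t_prop = 177·1.11392 + 3·6.63333 = 217 ms.

217 ms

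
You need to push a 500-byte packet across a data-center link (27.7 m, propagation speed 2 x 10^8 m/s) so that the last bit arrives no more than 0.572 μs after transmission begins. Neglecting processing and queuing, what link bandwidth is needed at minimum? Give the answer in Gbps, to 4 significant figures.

9.227 Gbps

L = 4000 bits.
Propagation delay = 27.7 / 200000000 = 0.1385 μs.
Transmission budget = 0.572 − 0.1385 = 0.4335 μs.
R ≥ L / t_tx = 4000 bits / 4.335e-07 s = 9.227 Gbps.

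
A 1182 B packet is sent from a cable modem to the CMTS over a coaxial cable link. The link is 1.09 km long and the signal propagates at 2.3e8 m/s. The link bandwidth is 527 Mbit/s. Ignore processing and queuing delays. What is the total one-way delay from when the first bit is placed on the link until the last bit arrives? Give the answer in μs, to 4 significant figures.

L = 1182 × 8 = 9456 bits.
Transmission delay = L/R = 9456 / 527000000 = 17.9431 μs.
Propagation delay = d/s = 1090 m / 2.3e+08 m/s = 4.73913 μs.
Total = 22.68 μs.

22.68 μs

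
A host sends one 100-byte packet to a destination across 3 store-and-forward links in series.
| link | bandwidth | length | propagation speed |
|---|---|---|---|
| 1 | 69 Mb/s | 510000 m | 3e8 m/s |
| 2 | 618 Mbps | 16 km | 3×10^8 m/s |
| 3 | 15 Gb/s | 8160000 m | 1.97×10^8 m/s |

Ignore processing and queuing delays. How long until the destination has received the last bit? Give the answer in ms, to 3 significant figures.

43.2 ms

L = 100 × 8 = 800 bits.
Transmission delays (L/R per hop): 0.0115942, 0.0012945, 5.33333e-05 ms; sum = 0.012942 ms.
Propagation delays (d/s per hop): 1.7, 0.0533333, 41.4213 ms; sum = 43.1747 ms.
End-to-end = 43.2 ms.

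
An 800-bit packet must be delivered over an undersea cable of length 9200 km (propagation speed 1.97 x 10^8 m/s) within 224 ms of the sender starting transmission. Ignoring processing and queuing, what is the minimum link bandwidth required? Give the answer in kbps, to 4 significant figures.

4.512 kbps

Propagation delay = 9200000 / 197000000 = 46.7005 ms.
Transmission budget = 224 − 46.7005 = 177.299 ms.
R ≥ L / t_tx = 800 bits / 0.177299 s = 4.512 kbps.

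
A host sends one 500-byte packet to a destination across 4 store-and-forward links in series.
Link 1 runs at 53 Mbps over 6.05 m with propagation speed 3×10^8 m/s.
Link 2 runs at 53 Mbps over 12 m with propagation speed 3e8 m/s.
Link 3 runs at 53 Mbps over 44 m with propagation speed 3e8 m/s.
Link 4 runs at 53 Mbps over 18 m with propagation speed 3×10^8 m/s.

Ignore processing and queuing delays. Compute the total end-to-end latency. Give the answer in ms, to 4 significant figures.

L = 500 × 8 = 4000 bits.
Transmission delay per hop = L/R = 4000/53000000 = 0.0754717 ms; 4 hops → 0.301887 ms.
Propagation delays (d/s per hop): 2.01667e-05, 4e-05, 0.000146667, 6e-05 ms; sum = 0.000266833 ms.
End-to-end = 0.3022 ms.

0.3022 ms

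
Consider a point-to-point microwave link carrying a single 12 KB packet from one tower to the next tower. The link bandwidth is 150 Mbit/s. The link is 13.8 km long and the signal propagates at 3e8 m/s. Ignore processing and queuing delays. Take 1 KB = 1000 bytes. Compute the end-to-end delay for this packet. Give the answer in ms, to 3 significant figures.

0.686 ms

L = 96000 bits.
Transmission delay = L/R = 96000 / 150000000 = 0.64 ms.
Propagation delay = d/s = 13800 m / 300000000 m/s = 0.046 ms.
Total = 0.686 ms.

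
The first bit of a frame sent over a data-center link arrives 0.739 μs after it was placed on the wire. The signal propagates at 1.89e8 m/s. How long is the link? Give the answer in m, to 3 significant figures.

140 m

d = s × t_prop = 189000000 × 7.39e-07 = 140 m.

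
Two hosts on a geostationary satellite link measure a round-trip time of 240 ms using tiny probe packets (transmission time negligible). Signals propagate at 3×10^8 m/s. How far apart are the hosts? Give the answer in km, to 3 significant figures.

One-way propagation = RTT/2 = 120 ms.
d = s × t = 300000000 × 0.12 = 36000 km.

36000 km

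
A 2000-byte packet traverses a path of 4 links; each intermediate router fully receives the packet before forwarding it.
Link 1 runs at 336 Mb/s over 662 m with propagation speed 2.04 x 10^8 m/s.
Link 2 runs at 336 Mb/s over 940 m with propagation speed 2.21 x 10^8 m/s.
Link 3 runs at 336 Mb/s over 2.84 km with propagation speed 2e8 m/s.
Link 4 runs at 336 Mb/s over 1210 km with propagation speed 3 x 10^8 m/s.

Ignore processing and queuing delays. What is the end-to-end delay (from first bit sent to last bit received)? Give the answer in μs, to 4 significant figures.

L = 2000 × 8 = 16000 bits.
Transmission delay per hop = L/R = 16000/336000000 = 47.619 μs; 4 hops → 190.476 μs.
Propagation delays (d/s per hop): 3.2451, 4.25339, 14.2, 4033.33 μs; sum = 4055.03 μs.
End-to-end = 4246 μs.

4246 μs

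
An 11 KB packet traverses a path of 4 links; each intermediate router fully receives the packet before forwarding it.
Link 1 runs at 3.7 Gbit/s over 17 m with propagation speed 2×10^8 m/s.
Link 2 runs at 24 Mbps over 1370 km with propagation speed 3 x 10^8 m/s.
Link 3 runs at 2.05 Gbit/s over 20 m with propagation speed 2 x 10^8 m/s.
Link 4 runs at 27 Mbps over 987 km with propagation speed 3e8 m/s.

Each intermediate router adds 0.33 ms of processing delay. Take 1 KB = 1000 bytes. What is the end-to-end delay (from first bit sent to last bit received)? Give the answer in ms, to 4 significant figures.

L = 88000 bits.
Transmission delays (L/R per hop): 0.0237838, 3.66667, 0.0429268, 3.25926 ms; sum = 6.99264 ms.
Propagation delays (d/s per hop): 8.5e-05, 4.56667, 0.0001, 3.29 ms; sum = 7.85685 ms.
Processing at 3 router(s): 3 × 0.33 ms = 0.99 ms.
End-to-end = 15.84 ms.

15.84 ms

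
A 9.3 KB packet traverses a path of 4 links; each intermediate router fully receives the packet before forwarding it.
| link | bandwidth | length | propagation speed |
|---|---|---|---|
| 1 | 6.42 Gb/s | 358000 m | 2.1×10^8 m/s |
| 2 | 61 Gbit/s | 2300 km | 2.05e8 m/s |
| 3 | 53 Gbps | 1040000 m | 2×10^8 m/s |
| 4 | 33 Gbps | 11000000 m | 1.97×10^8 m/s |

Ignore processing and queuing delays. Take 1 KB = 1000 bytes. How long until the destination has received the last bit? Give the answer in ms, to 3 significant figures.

L = 74400 bits.
Transmission delays (L/R per hop): 0.0115888, 0.00121967, 0.00140377, 0.00225455 ms; sum = 0.0164668 ms.
Propagation delays (d/s per hop): 1.70476, 11.2195, 5.2, 55.8376 ms; sum = 73.9618 ms.
End-to-end = 74.0 ms.

74.0 ms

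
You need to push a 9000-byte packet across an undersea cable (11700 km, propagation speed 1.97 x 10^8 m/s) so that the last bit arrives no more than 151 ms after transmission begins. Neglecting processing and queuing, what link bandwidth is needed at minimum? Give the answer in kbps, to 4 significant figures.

785.9 kbps

L = 72000 bits.
Propagation delay = 11700000 / 197000000 = 59.3909 ms.
Transmission budget = 151 − 59.3909 = 91.6091 ms.
R ≥ L / t_tx = 72000 bits / 0.0916091 s = 785.9 kbps.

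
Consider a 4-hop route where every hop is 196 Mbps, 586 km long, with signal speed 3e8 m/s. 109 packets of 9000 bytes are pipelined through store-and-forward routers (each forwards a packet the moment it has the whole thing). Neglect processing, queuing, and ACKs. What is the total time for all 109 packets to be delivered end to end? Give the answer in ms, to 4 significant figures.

48.96 ms

Per-hop transmission t_tx = L/R = 72000/196000000 = 0.367347 ms.
Per-hop propagation t_prop = 586000/300000000 = 1.95333 ms.
Pipeline fill: first packet needs 4·t_tx to clear all hops; remaining 108 packets each add one t_tx.
Total = (4+109-1)·t_tx + 4·t_prop = 112·0.367347 + 4·1.95333 = 48.96 ms.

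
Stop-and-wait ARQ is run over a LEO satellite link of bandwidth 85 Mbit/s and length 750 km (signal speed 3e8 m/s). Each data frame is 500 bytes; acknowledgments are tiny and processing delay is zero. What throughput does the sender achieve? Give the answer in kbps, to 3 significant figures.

t_tx = L/R = 4000/85000000 = 4.70588e-05 s.
t_prop = 750000/300000000 = 0.0025 s; RTT = 0.005 s.
Cycle = t_tx + RTT = 0.00504706 s.
Throughput = L / cycle = 4000 / 0.00504706 = 793 kbps.

793 kbps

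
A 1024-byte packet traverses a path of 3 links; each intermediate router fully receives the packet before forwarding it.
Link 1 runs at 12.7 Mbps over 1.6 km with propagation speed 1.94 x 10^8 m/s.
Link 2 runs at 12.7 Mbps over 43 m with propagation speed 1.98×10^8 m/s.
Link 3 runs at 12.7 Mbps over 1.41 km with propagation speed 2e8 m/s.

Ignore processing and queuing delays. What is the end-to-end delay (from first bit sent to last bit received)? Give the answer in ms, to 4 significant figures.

1.951 ms

L = 1024 × 8 = 8192 bits.
Transmission delay per hop = L/R = 8192/12700000 = 0.645039 ms; 3 hops → 1.93512 ms.
Propagation delays (d/s per hop): 0.00824742, 0.000217172, 0.00705 ms; sum = 0.0155146 ms.
End-to-end = 1.951 ms.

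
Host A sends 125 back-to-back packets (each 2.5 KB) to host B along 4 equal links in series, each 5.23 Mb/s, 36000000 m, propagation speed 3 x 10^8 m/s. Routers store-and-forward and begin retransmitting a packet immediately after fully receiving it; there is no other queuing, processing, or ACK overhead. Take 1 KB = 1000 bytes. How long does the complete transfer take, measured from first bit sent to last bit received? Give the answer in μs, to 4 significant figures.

Per-hop transmission t_tx = L/R = 20000/5230000 = 3824.09 μs.
Per-hop propagation t_prop = 36000000/300000000 = 120000 μs.
Pipeline fill: first packet needs 4·t_tx to clear all hops; remaining 124 packets each add one t_tx.
Total = (4+125-1)·t_tx + 4·t_prop = 128·3824.09 + 4·120000 = 969500 μs.

969500 μs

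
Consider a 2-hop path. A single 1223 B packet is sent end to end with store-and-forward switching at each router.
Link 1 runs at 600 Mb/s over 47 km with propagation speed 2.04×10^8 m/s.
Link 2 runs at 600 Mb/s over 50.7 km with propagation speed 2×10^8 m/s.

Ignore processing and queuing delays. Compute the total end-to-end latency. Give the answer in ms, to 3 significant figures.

0.517 ms

L = 1223 × 8 = 9784 bits.
Transmission delay per hop = L/R = 9784/600000000 = 0.0163067 ms; 2 hops → 0.0326133 ms.
Propagation delays (d/s per hop): 0.230392, 0.2535 ms; sum = 0.483892 ms.
End-to-end = 0.517 ms.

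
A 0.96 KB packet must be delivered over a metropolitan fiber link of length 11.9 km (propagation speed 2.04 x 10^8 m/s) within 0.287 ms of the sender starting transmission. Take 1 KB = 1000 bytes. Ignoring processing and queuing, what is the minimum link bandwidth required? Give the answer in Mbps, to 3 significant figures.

L = 7680 bits.
Propagation delay = 11900 / 204000000 = 0.0583333 ms.
Transmission budget = 0.287 − 0.0583333 = 0.228667 ms.
R ≥ L / t_tx = 7680 bits / 0.000228667 s = 33.6 Mbps.

33.6 Mbps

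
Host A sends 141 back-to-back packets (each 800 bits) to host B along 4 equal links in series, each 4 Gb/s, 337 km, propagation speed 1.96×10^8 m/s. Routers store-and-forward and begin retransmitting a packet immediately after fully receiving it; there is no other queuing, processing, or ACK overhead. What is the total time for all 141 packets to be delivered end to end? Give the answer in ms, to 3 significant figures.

Per-hop transmission t_tx = L/R = 800/4000000000 = 0.0002 ms.
Per-hop propagation t_prop = 337000/196000000 = 1.71939 ms.
Pipeline fill: first packet needs 4·t_tx to clear all hops; remaining 140 packets each add one t_tx.
Total = (4+141-1)·t_tx + 4·t_prop = 144·0.0002 + 4·1.71939 = 6.91 ms.

6.91 ms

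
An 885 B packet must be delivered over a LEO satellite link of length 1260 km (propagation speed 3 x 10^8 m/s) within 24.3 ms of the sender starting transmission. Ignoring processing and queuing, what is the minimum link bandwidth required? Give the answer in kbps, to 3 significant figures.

352 kbps

L = 7080 bits.
Propagation delay = 1260000 / 300000000 = 4.2 ms.
Transmission budget = 24.3 − 4.2 = 20.1 ms.
R ≥ L / t_tx = 7080 bits / 0.0201 s = 352 kbps.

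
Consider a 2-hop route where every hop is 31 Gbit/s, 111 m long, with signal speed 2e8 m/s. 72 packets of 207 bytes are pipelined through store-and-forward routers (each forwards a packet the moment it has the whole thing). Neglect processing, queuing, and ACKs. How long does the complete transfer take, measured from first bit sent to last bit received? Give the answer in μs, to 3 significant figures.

Per-hop transmission t_tx = L/R = 1656/31000000000 = 0.0534194 μs.
Per-hop propagation t_prop = 111/200000000 = 0.555 μs.
Pipeline fill: first packet needs 2·t_tx to clear all hops; remaining 71 packets each add one t_tx.
Total = (2+72-1)·t_tx + 2·t_prop = 73·0.0534194 + 2·0.555 = 5.01 μs.

5.01 μs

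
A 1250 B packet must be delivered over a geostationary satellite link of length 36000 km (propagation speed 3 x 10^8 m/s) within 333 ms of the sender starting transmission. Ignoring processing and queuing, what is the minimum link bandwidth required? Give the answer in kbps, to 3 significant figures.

46.9 kbps

L = 10000 bits.
Propagation delay = 36000000 / 300000000 = 120 ms.
Transmission budget = 333 − 120 = 213 ms.
R ≥ L / t_tx = 10000 bits / 0.213 s = 46.9 kbps.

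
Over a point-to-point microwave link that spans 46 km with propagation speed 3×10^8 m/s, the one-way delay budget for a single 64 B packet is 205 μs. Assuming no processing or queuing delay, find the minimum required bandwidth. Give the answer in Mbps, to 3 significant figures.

L = 512 bits.
Propagation delay = 46000 / 300000000 = 153.333 μs.
Transmission budget = 205 − 153.333 = 51.6667 μs.
R ≥ L / t_tx = 512 bits / 5.16667e-05 s = 9.91 Mbps.

9.91 Mbps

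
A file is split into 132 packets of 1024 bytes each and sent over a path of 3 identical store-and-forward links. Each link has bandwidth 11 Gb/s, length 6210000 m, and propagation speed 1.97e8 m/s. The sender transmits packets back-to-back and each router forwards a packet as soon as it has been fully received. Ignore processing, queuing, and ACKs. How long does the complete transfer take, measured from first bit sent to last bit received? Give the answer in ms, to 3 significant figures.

Per-hop transmission t_tx = L/R = 8192/11000000000 = 0.000744727 ms.
Per-hop propagation t_prop = 6210000/197000000 = 31.5228 ms.
Pipeline fill: first packet needs 3·t_tx to clear all hops; remaining 131 packets each add one t_tx.
Total = (3+132-1)·t_tx + 3·t_prop = 134·0.000744727 + 3·31.5228 = 94.7 ms.

94.7 ms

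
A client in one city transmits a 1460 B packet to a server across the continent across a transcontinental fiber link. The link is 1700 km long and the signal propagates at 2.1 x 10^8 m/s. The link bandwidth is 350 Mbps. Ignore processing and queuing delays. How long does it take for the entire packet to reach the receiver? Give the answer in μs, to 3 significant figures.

8130 μs

L = 1460 × 8 = 11680 bits.
Transmission delay = L/R = 11680 / 350000000 = 33.3714 μs.
Propagation delay = d/s = 1700000 m / 210000000 m/s = 8095.24 μs.
Total = 8130 μs.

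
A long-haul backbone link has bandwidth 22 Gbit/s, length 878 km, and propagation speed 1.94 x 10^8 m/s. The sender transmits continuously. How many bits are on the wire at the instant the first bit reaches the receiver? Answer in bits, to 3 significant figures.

Propagation delay = 878000 / 194000000 = 0.00452577 s.
BDP = R × t_prop = 22000000000 × 0.00452577 = 99567000 bits.

99600000 bits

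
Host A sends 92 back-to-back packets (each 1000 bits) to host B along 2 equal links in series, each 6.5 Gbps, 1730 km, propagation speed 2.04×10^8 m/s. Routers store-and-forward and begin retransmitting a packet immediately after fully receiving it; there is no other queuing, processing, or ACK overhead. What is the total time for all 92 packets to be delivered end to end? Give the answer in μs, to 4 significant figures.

Per-hop transmission t_tx = L/R = 1000/6500000000 = 0.153846 μs.
Per-hop propagation t_prop = 1730000/204000000 = 8480.39 μs.
Pipeline fill: first packet needs 2·t_tx to clear all hops; remaining 91 packets each add one t_tx.
Total = (2+92-1)·t_tx + 2·t_prop = 93·0.153846 + 2·8480.39 = 16980 μs.

16980 μs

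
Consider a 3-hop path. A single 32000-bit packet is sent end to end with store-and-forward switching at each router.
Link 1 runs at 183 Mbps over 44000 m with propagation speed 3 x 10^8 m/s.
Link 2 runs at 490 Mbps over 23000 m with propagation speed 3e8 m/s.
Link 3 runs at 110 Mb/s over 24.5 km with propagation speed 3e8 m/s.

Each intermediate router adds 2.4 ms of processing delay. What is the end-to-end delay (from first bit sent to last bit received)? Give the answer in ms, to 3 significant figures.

Transmission delays (L/R per hop): 0.174863, 0.0653061, 0.290909 ms; sum = 0.531079 ms.
Propagation delays (d/s per hop): 0.146667, 0.0766667, 0.0816667 ms; sum = 0.305 ms.
Processing at 2 router(s): 2 × 2.4 ms = 4.8 ms.
End-to-end = 5.64 ms.

5.64 ms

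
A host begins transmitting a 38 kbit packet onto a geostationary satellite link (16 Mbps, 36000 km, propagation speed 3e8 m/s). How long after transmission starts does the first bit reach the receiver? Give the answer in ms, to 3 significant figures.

First bit experiences only propagation delay: d/s = 36000000/300000000 = 120 ms.

120 ms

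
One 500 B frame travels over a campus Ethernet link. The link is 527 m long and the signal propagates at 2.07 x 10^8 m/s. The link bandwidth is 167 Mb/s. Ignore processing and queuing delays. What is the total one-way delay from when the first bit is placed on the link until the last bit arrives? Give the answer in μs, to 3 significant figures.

26.5 μs

L = 500 × 8 = 4000 bits.
Transmission delay = L/R = 4000 / 167000000 = 23.9521 μs.
Propagation delay = d/s = 527 m / 2.07e+08 m/s = 2.54589 μs.
Total = 26.5 μs.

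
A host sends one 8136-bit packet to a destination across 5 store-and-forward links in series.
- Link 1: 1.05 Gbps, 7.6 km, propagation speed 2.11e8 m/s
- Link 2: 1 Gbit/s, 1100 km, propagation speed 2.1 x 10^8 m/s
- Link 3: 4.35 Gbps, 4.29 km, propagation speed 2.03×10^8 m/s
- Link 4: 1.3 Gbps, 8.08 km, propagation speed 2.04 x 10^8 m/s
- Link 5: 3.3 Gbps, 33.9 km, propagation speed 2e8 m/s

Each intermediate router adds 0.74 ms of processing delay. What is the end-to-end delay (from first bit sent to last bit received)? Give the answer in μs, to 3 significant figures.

Transmission delays (L/R per hop): 7.74857, 8.136, 1.87034, 6.25846, 2.46545 μs; sum = 26.4788 μs.
Propagation delays (d/s per hop): 36.019, 5238.1, 21.133, 39.6078, 169.5 μs; sum = 5504.36 μs.
Processing at 4 router(s): 4 × 0.74 ms = 2960 μs.
End-to-end = 8490 μs.

8490 μs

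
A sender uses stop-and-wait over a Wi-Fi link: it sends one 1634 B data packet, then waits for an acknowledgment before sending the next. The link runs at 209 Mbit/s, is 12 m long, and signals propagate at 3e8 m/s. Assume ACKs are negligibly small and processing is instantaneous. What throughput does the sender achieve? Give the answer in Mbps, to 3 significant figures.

209 Mbps

t_tx = L/R = 13072/209000000 = 6.25455e-05 s.
t_prop = 12/300000000 = 4e-08 s; RTT = 8e-08 s.
Cycle = t_tx + RTT = 6.26255e-05 s.
Throughput = L / cycle = 13072 / 6.26255e-05 = 209 Mbps.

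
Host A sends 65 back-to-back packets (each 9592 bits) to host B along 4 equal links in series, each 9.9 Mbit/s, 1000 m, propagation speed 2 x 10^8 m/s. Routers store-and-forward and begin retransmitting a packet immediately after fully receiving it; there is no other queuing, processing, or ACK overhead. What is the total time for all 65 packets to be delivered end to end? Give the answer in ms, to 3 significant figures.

65.9 ms

Per-hop transmission t_tx = L/R = 9592/9900000 = 0.968889 ms.
Per-hop propagation t_prop = 1000/200000000 = 0.005 ms.
Pipeline fill: first packet needs 4·t_tx to clear all hops; remaining 64 packets each add one t_tx.
Total = (4+65-1)·t_tx + 4·t_prop = 68·0.968889 + 4·0.005 = 65.9 ms.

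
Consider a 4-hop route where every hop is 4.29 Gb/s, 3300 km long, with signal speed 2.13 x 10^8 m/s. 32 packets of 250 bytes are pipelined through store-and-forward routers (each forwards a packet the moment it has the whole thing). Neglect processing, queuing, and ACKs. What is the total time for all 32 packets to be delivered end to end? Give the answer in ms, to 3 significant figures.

Per-hop transmission t_tx = L/R = 2000/4290000000 = 0.0004662 ms.
Per-hop propagation t_prop = 3300000/213000000 = 15.493 ms.
Pipeline fill: first packet needs 4·t_tx to clear all hops; remaining 31 packets each add one t_tx.
Total = (4+32-1)·t_tx + 4·t_prop = 35·0.0004662 + 4·15.493 = 62.0 ms.

62.0 ms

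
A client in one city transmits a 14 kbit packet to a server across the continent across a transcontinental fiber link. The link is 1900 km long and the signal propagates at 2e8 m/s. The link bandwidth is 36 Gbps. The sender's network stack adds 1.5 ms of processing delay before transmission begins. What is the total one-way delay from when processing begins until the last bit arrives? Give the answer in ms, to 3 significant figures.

L = 14000 bits.
Transmission delay = L/R = 14000 / 36000000000 = 0.000388889 ms.
Propagation delay = d/s = 1900000 m / 200000000 m/s = 9.5 ms.
Plus processing delay 1.5 ms = 1.5 ms.
Total = 11.0 ms.

11.0 ms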